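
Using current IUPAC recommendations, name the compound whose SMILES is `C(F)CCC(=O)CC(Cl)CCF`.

The longest carbon chain that includes the carbonyl has 8 carbons, so the parent hydride is octane.
The principal characteristic group is a ketone (C=O on an internal carbon), named with the suffix -one.
Number the chain so that numbering from this end puts the carbonyl group at C-4 rather than C-5.
With this numbering: the carbonyl at C-4; a chloro group at C-6; fluoro groups at C-1 and C-8.
The substituents are ordered alphabetically, ignoring any di-/tri- multipliers.
The name is 6-chloro-1,8-difluorooctan-4-one.

6-chloro-1,8-difluorooctan-4-one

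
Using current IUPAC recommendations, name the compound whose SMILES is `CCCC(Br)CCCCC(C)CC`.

8-bromo-3-methylundecane

The longest carbon chain is 11 atoms: the parent is undecane.
Number the chain so that the substituent locant set {3,8} is lower than {4,9} at the first point of difference.
With this numbering: a bromo group at C-8; a methyl group at C-3.
Substituent prefixes are cited in alphabetical order (multiplying prefixes like di-/tri- are ignored for ordering).
The name is 8-bromo-3-methylundecane.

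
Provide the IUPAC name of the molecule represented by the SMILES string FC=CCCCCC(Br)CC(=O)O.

3-bromo-9-fluoronon-8-enoic acid

The longest carbon chain that includes the –COOH group and the multiple bond has 9 carbons, so the parent hydride is nonane.
The principal characteristic group is a carboxylic acid (terminal –COOH), named with the suffix -oic acid.
A C=C double bond in the chain gives the infix -ene-.
Choose the numbering such that the carboxylic acid carbon is C-1 by definition.
This places the double bond between C-8 and C-9; a bromo group at C-3; a fluoro group at C-9.
Prefixes are listed alphabetically: bromo, fluoro.
Assembling the pieces gives 3-bromo-9-fluoronon-8-enoic acid.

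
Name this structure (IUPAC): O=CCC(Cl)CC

The longest carbon chain that includes the –CHO group has 5 carbons, so the parent hydride is pentane.
The principal characteristic group is an aldehyde (terminal –CHO), named with the suffix -al.
Choose the numbering such that the aldehyde carbon is C-1 by definition.
With this numbering: a chloro group at C-3.
Putting it together: 3-chloropentanal.

3-chloropentanal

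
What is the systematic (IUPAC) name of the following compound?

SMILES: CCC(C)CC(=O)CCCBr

The longest carbon chain that includes the carbonyl has 8 carbons, so the parent hydride is octane.
The principal characteristic group is a ketone (C=O on an internal carbon), named with the suffix -one.
The numbering direction is chosen so that numbering from this end puts the carbonyl group at C-4 rather than C-5.
This places the carbonyl at C-4; a bromo group at C-1; a methyl group at C-6.
Prefixes are listed alphabetically: bromo, methyl.
The name is 1-bromo-6-methyloctan-4-one.

1-bromo-6-methyloctan-4-one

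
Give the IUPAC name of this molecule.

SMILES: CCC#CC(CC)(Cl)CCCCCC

Counting along the main chain through the multiple bond gives 11 carbons: the parent is undecane.
There is one C≡C triple bond, indicated by the ending -yne.
Number the chain so that numbering from this end puts the triple bond at C-3 rather than C-8.
This places the triple bond between C-3 and C-4; a chloro group at C-5; an ethyl group at C-5.
Substituent prefixes are cited in alphabetical order (multiplying prefixes like di-/tri- are ignored for ordering).
Assembling the pieces gives 5-chloro-5-ethylundec-3-yne.

5-chloro-5-ethylundec-3-yne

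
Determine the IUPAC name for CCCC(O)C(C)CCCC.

The longest carbon chain that includes the –OH group has 9 carbons, so the parent hydride is nonane.
An alcohol (–OH) is the principal characteristic group, giving the suffix -ol.
The numbering direction is chosen so that numbering from this end puts the hydroxyl group at C-4 rather than C-6.
That gives the hydroxyl at C-4; a methyl group at C-5.
Putting it together: 5-methylnonan-4-ol.

5-methylnonan-4-ol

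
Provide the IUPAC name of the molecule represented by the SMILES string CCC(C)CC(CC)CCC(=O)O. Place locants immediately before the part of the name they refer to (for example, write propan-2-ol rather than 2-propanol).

Counting along the main chain through the –COOH group gives 8 carbons: the parent is octane.
The highest-priority functional group is a carboxylic acid (terminal –COOH), so the name ends in -oic acid.
Choose the numbering such that the carboxylic acid carbon is C-1 by definition.
That gives an ethyl group at C-4; a methyl group at C-6.
Prefixes are listed alphabetically: ethyl, methyl.
Assembling the pieces gives 4-ethyl-6-methyloctanoic acid.

4-ethyl-6-methyloctanoic acid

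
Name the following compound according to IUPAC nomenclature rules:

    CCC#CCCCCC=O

Counting along the main chain through the –CHO group and the multiple bond gives 9 carbons: the parent is nonane.
The principal characteristic group is an aldehyde (terminal –CHO), named with the suffix -al.
The chain contains a C≡C triple bond, so the unsaturation ending is -yne.
The numbering direction is chosen so that the aldehyde carbon is C-1 by definition.
With this numbering: the triple bond between C-6 and C-7.
Putting it together: non-6-ynal.

non-6-ynal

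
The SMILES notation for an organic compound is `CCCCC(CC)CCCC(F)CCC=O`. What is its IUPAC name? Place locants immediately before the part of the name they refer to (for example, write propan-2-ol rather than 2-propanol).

The longest chain bearing the –CHO group is 12 carbons long (dodecane).
The principal characteristic group is an aldehyde (terminal –CHO), named with the suffix -al.
The numbering direction is chosen so that the aldehyde carbon is C-1 by definition.
This places an ethyl group at C-8; a fluoro group at C-4.
Prefixes are listed alphabetically: ethyl, fluoro.
Assembling the pieces gives 8-ethyl-4-fluorododecanal.

8-ethyl-4-fluorododecanal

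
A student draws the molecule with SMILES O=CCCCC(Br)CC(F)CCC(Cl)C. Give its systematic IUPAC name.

The longest chain bearing the –CHO group is 11 carbons long (undecane).
The principal characteristic group is an aldehyde (terminal –CHO), named with the suffix -al.
Choose the numbering such that the aldehyde carbon is C-1 by definition.
With this numbering: a bromo group at C-5; a chloro group at C-10; a fluoro group at C-7.
Substituent prefixes are cited in alphabetical order (multiplying prefixes like di-/tri- are ignored for ordering).
Putting it together: 5-bromo-10-chloro-7-fluoroundecanal.

5-bromo-10-chloro-7-fluoroundecanal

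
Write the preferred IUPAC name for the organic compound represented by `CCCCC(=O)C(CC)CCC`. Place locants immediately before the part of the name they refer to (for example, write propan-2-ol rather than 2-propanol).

4-ethylnonan-5-one

The longest chain bearing the carbonyl is 9 carbons long (nonane).
The principal characteristic group is a ketone (C=O on an internal carbon), named with the suffix -one.
The numbering direction is chosen so that the substituent locant set {4} is lower than {6} at the first point of difference.
That gives the carbonyl at C-5; an ethyl group at C-4.
Putting it together: 4-ethylnonan-5-one.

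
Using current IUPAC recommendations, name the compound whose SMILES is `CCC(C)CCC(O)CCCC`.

8-methyldecan-5-ol

Counting along the main chain through the –OH group gives 10 carbons: the parent is decane.
The principal characteristic group is an alcohol (–OH), named with the suffix -ol.
The numbering direction is chosen so that numbering from this end puts the hydroxyl group at C-5 rather than C-6.
This places the hydroxyl at C-5; a methyl group at C-8.
Assembling the pieces gives 8-methyldecan-5-ol.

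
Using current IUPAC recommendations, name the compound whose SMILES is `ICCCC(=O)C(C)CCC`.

Counting along the main chain through the carbonyl gives 8 carbons: the parent is octane.
The principal characteristic group is a ketone (C=O on an internal carbon), named with the suffix -one.
Number the chain so that numbering from this end puts the carbonyl group at C-4 rather than C-5.
This places the carbonyl at C-4; an iodo group at C-1; a methyl group at C-5.
Substituent prefixes are cited in alphabetical order (multiplying prefixes like di-/tri- are ignored for ordering).
The name is 1-iodo-5-methyloctan-4-one.

1-iodo-5-methyloctan-4-one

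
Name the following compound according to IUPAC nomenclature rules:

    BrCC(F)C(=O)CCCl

1-bromo-5-chloro-2-fluoropentan-3-one

The longest carbon chain that includes the carbonyl has 5 carbons, so the parent hydride is pentane.
The principal characteristic group is a ketone (C=O on an internal carbon), named with the suffix -one.
Number the chain so that the substituent locant set {1,2,5} is lower than {1,4,5} at the first point of difference.
With this numbering: the carbonyl at C-3; a bromo group at C-1; a chloro group at C-5; a fluoro group at C-2.
Substituent prefixes are cited in alphabetical order (multiplying prefixes like di-/tri- are ignored for ordering).
Putting it together: 1-bromo-5-chloro-2-fluoropentan-3-one.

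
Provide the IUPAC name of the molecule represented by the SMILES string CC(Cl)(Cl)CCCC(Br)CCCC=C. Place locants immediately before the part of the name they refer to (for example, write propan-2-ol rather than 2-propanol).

6-bromo-10,10-dichloroundec-1-ene

The longest chain bearing the multiple bond is 11 carbons long (undecane).
A C=C double bond in the chain gives the infix -ene-.
Number the chain so that numbering from this end puts the double bond at C-1 rather than C-10.
This places the double bond between C-1 and C-2; a bromo group at C-6; two chloro groups at C-10.
Prefixes are listed alphabetically: bromo, chloro.
Putting it together: 6-bromo-10,10-dichloroundec-1-ene.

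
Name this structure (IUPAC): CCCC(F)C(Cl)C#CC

The longest carbon chain that includes the multiple bond has 8 carbons, so the parent hydride is octane.
A C≡C triple bond in the chain gives the infix -yne-.
Number the chain so that numbering from this end puts the triple bond at C-2 rather than C-6.
With this numbering: the triple bond between C-2 and C-3; a chloro group at C-4; a fluoro group at C-5.
The substituents are ordered alphabetically, ignoring any di-/tri- multipliers.
Assembling the pieces gives 4-chloro-5-fluorooct-2-yne.

4-chloro-5-fluorooct-2-yne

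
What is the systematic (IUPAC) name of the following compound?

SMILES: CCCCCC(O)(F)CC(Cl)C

2-chloro-4-fluorononan-4-ol

Counting along the main chain through the –OH group gives 9 carbons: the parent is nonane.
The highest-priority functional group is an alcohol (–OH), so the name ends in -ol.
Number the chain so that numbering from this end puts the hydroxyl group at C-4 rather than C-6.
This places the hydroxyl at C-4; a chloro group at C-2; a fluoro group at C-4.
Prefixes are listed alphabetically: chloro, fluoro.
The name is 2-chloro-4-fluorononan-4-ol.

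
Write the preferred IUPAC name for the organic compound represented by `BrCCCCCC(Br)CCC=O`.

4,9-dibromononanal

The longest chain bearing the –CHO group is 9 carbons long (nonane).
The highest-priority functional group is an aldehyde (terminal –CHO), so the name ends in -al.
The numbering direction is chosen so that the aldehyde carbon is C-1 by definition.
With this numbering: bromo groups at C-4 and C-9.
Putting it together: 4,9-dibromononanal.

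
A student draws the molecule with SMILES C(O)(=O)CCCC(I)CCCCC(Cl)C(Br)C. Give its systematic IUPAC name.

11-bromo-10-chloro-5-iodododecanoic acid

The longest carbon chain that includes the –COOH group has 12 carbons, so the parent hydride is dodecane.
The principal characteristic group is a carboxylic acid (terminal –COOH), named with the suffix -oic acid.
The numbering direction is chosen so that the carboxylic acid carbon is C-1 by definition.
With this numbering: a bromo group at C-11; a chloro group at C-10; an iodo group at C-5.
Substituent prefixes are cited in alphabetical order (multiplying prefixes like di-/tri- are ignored for ordering).
Assembling the pieces gives 11-bromo-10-chloro-5-iodododecanoic acid.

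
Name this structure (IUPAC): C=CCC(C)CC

The longest carbon chain that includes the multiple bond has 6 carbons, so the parent hydride is hexane.
The chain contains a C=C double bond, so the unsaturation ending is -ene.
Number the chain so that numbering from this end puts the double bond at C-1 rather than C-5.
With this numbering: the double bond between C-1 and C-2; a methyl group at C-4.
Assembling the pieces gives 4-methylhex-1-ene.

4-methylhex-1-ene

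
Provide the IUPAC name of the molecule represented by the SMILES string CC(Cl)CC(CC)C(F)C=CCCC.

Counting along the main chain through the multiple bond gives 10 carbons: the parent is decane.
There is one C=C double bond, indicated by the ending -ene.
The numbering direction is chosen so that numbering from this end puts the double bond at C-4 rather than C-6.
This places the double bond between C-4 and C-5; a chloro group at C-9; an ethyl group at C-7; a fluoro group at C-6.
Substituent prefixes are cited in alphabetical order (multiplying prefixes like di-/tri- are ignored for ordering).
Assembling the pieces gives 9-chloro-7-ethyl-6-fluorodec-4-ene.

9-chloro-7-ethyl-6-fluorodec-4-ene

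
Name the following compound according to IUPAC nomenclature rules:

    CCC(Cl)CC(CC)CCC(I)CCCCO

The longest carbon chain that includes the –OH group has 12 carbons, so the parent hydride is dodecane.
The highest-priority functional group is an alcohol (–OH), so the name ends in -ol.
Number the chain so that numbering from this end puts the hydroxyl group at C-1 rather than C-12.
With this numbering: the hydroxyl at C-1; a chloro group at C-10; an ethyl group at C-8; an iodo group at C-5.
Prefixes are listed alphabetically: chloro, ethyl, iodo.
Assembling the pieces gives 10-chloro-8-ethyl-5-iodododecan-1-ol.

10-chloro-8-ethyl-5-iodododecan-1-ol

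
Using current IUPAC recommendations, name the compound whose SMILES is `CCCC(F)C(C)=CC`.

The longest carbon chain that includes the multiple bond has 7 carbons, so the parent hydride is heptane.
A C=C double bond in the chain gives the infix -ene-.
The numbering direction is chosen so that numbering from this end puts the double bond at C-2 rather than C-5.
This places the double bond between C-2 and C-3; a fluoro group at C-4; a methyl group at C-3.
Prefixes are listed alphabetically: fluoro, methyl.
Assembling the pieces gives 4-fluoro-3-methylhept-2-ene.

4-fluoro-3-methylhept-2-ene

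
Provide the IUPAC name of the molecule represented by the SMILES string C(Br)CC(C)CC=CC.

7-bromo-5-methylhept-2-ene

The longest carbon chain that includes the multiple bond has 7 carbons, so the parent hydride is heptane.
There is one C=C double bond, indicated by the ending -ene.
The numbering direction is chosen so that numbering from this end puts the double bond at C-2 rather than C-5.
This places the double bond between C-2 and C-3; a bromo group at C-7; a methyl group at C-5.
The substituents are ordered alphabetically, ignoring any di-/tri- multipliers.
Assembling the pieces gives 7-bromo-5-methylhept-2-ene.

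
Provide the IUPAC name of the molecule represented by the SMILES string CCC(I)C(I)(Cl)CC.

The parent chain contains 6 carbons (hexane).
The numbering direction is chosen so that the substituent locant set {3,3,4} is lower than {3,4,4} at the first point of difference.
This places a chloro group at C-3; iodo groups at C-3 and C-4.
Prefixes are listed alphabetically: chloro, iodo.
Putting it together: 3-chloro-3,4-diiodohexane.

3-chloro-3,4-diiodohexane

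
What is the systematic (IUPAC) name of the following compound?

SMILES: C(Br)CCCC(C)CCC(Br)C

The longest continuous carbon chain has 9 atoms, so the parent hydride is nonane.
Choose the numbering such that the substituent locant set {1,5,8} is lower than {2,5,9} at the first point of difference.
This places bromo groups at C-1 and C-8; a methyl group at C-5.
Prefixes are listed alphabetically: bromo, methyl.
Putting it together: 1,8-dibromo-5-methylnonane.

1,8-dibromo-5-methylnonane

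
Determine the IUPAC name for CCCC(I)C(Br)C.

2-bromo-3-iodohexane

The longest continuous carbon chain has 6 atoms, so the parent hydride is hexane.
Number the chain so that the substituent locant set {2,3} is lower than {4,5} at the first point of difference.
With this numbering: a bromo group at C-2; an iodo group at C-3.
Prefixes are listed alphabetically: bromo, iodo.
Putting it together: 2-bromo-3-iodohexane.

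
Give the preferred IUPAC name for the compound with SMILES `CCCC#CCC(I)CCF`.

The longest chain bearing the multiple bond is 9 carbons long (nonane).
There is one C≡C triple bond, indicated by the ending -yne.
The numbering direction is chosen so that numbering from this end puts the triple bond at C-4 rather than C-5.
With this numbering: the triple bond between C-4 and C-5; a fluoro group at C-9; an iodo group at C-7.
Substituent prefixes are cited in alphabetical order (multiplying prefixes like di-/tri- are ignored for ordering).
Putting it together: 9-fluoro-7-iodonon-4-yne.

9-fluoro-7-iodonon-4-yne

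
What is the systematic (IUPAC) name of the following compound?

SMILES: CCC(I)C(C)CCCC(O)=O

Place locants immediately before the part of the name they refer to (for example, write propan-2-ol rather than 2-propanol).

Counting along the main chain through the –COOH group gives 8 carbons: the parent is octane.
The principal characteristic group is a carboxylic acid (terminal –COOH), named with the suffix -oic acid.
Choose the numbering such that the carboxylic acid carbon is C-1 by definition.
This places an iodo group at C-6; a methyl group at C-5.
Substituent prefixes are cited in alphabetical order (multiplying prefixes like di-/tri- are ignored for ordering).
Putting it together: 6-iodo-5-methyloctanoic acid.

6-iodo-5-methyloctanoic acid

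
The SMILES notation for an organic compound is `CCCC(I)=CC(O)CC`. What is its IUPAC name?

The longest carbon chain that includes the –OH group and the multiple bond has 8 carbons, so the parent hydride is octane.
The highest-priority functional group is an alcohol (–OH), so the name ends in -ol.
There is one C=C double bond, indicated by the ending -ene.
Number the chain so that numbering from this end puts the hydroxyl group at C-3 rather than C-6.
This places the hydroxyl at C-3; the double bond between C-4 and C-5; an iodo group at C-5.
Assembling the pieces gives 5-iodooct-4-en-3-ol.

5-iodooct-4-en-3-ol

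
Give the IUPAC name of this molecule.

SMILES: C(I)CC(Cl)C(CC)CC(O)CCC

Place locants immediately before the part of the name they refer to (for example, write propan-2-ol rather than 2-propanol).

7-chloro-6-ethyl-9-iodononan-4-ol

The longest carbon chain that includes the –OH group has 9 carbons, so the parent hydride is nonane.
The principal characteristic group is an alcohol (–OH), named with the suffix -ol.
Number the chain so that numbering from this end puts the hydroxyl group at C-4 rather than C-6.
That gives the hydroxyl at C-4; a chloro group at C-7; an ethyl group at C-6; an iodo group at C-9.
The substituents are ordered alphabetically, ignoring any di-/tri- multipliers.
The name is 7-chloro-6-ethyl-9-iodononan-4-ol.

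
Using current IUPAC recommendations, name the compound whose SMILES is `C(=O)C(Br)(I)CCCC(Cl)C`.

2-bromo-6-chloro-2-iodoheptanal

The longest chain bearing the –CHO group is 7 carbons long (heptane).
An aldehyde (terminal –CHO) is the principal characteristic group, giving the suffix -al.
The numbering direction is chosen so that the aldehyde carbon is C-1 by definition.
With this numbering: a bromo group at C-2; a chloro group at C-6; an iodo group at C-2.
Prefixes are listed alphabetically: bromo, chloro, iodo.
Putting it together: 2-bromo-6-chloro-2-iodoheptanal.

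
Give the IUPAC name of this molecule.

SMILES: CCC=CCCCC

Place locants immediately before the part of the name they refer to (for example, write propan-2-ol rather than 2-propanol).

The longest chain bearing the multiple bond is 8 carbons long (octane).
The chain contains a C=C double bond, so the unsaturation ending is -ene.
Number the chain so that numbering from this end puts the double bond at C-3 rather than C-5.
This places the double bond between C-3 and C-4.
Putting it together: oct-3-ene.

oct-3-ene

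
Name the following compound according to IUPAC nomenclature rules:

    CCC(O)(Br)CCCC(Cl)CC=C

The longest chain bearing the –OH group and the multiple bond is 10 carbons long (decane).
The principal characteristic group is an alcohol (–OH), named with the suffix -ol.
A C=C double bond in the chain gives the infix -ene-.
The numbering direction is chosen so that numbering from this end puts the hydroxyl group at C-3 rather than C-8.
That gives the hydroxyl at C-3; the double bond between C-9 and C-10; a bromo group at C-3; a chloro group at C-7.
The substituents are ordered alphabetically, ignoring any di-/tri- multipliers.
Putting it together: 3-bromo-7-chlorodec-9-en-3-ol.

3-bromo-7-chlorodec-9-en-3-ol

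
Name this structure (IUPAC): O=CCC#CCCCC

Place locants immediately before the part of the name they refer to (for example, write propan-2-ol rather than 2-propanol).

The longest chain bearing the –CHO group and the multiple bond is 8 carbons long (octane).
The principal characteristic group is an aldehyde (terminal –CHO), named with the suffix -al.
A C≡C triple bond in the chain gives the infix -yne-.
Number the chain so that the aldehyde carbon is C-1 by definition.
With this numbering: the triple bond between C-3 and C-4.
Assembling the pieces gives oct-3-ynal.

oct-3-ynal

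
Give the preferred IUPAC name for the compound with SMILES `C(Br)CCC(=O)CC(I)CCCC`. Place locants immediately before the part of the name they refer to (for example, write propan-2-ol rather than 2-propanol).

The longest chain bearing the carbonyl is 10 carbons long (decane).
The highest-priority functional group is a ketone (C=O on an internal carbon), so the name ends in -one.
Number the chain so that numbering from this end puts the carbonyl group at C-4 rather than C-7.
That gives the carbonyl at C-4; a bromo group at C-1; an iodo group at C-6.
Prefixes are listed alphabetically: bromo, iodo.
Putting it together: 1-bromo-6-iododecan-4-one.

1-bromo-6-iododecan-4-one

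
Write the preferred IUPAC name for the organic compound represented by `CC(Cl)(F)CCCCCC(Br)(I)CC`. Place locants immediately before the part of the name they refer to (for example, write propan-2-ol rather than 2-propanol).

The longest carbon chain is 10 atoms: the parent is decane.
Number the chain so that the substituent locant set {2,2,8,8} is lower than {3,3,9,9} at the first point of difference.
That gives a bromo group at C-8; a chloro group at C-2; a fluoro group at C-2; an iodo group at C-8.
Prefixes are listed alphabetically: bromo, chloro, fluoro, iodo.
Putting it together: 8-bromo-2-chloro-2-fluoro-8-iododecane.

8-bromo-2-chloro-2-fluoro-8-iododecane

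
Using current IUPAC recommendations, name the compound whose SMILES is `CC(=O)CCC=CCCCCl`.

The longest carbon chain that includes the carbonyl and the multiple bond has 9 carbons, so the parent hydride is nonane.
The principal characteristic group is a ketone (C=O on an internal carbon), named with the suffix -one.
There is one C=C double bond, indicated by the ending -ene.
Number the chain so that numbering from this end puts the carbonyl group at C-2 rather than C-8.
With this numbering: the carbonyl at C-2; the double bond between C-5 and C-6; a chloro group at C-9.
The name is 9-chloronon-5-en-2-one.

9-chloronon-5-en-2-one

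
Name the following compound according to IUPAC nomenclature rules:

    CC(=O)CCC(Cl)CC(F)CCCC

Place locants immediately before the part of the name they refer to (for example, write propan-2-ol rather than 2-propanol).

5-chloro-7-fluoroundecan-2-one

The longest chain bearing the carbonyl is 11 carbons long (undecane).
A ketone (C=O on an internal carbon) is the principal characteristic group, giving the suffix -one.
Choose the numbering such that numbering from this end puts the carbonyl group at C-2 rather than C-10.
With this numbering: the carbonyl at C-2; a chloro group at C-5; a fluoro group at C-7.
Substituent prefixes are cited in alphabetical order (multiplying prefixes like di-/tri- are ignored for ordering).
Putting it together: 5-chloro-7-fluoroundecan-2-one.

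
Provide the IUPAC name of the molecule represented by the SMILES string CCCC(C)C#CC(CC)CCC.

The longest carbon chain that includes the multiple bond has 10 carbons, so the parent hydride is decane.
There is one C≡C triple bond, indicated by the ending -yne.
The numbering direction is chosen so that the locant sets are identical either way, so the alphabetically earlier ethyl substituent takes the lower locant (4 rather than 7).
This places the triple bond between C-5 and C-6; an ethyl group at C-4; a methyl group at C-7.
The substituents are ordered alphabetically, ignoring any di-/tri- multipliers.
Putting it together: 4-ethyl-7-methyldec-5-yne.

4-ethyl-7-methyldec-5-yne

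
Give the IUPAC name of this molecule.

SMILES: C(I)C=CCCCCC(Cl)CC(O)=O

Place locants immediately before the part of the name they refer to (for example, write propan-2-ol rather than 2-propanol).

3-chloro-10-iododec-8-enoic acid

Counting along the main chain through the –COOH group and the multiple bond gives 10 carbons: the parent is decane.
The highest-priority functional group is a carboxylic acid (terminal –COOH), so the name ends in -oic acid.
The chain contains a C=C double bond, so the unsaturation ending is -ene.
Number the chain so that the carboxylic acid carbon is C-1 by definition.
That gives the double bond between C-8 and C-9; a chloro group at C-3; an iodo group at C-10.
Substituent prefixes are cited in alphabetical order (multiplying prefixes like di-/tri- are ignored for ordering).
The name is 3-chloro-10-iododec-8-enoic acid.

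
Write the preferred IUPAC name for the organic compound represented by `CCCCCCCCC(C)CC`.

3-methylundecane

The longest continuous carbon chain has 11 atoms, so the parent hydride is undecane.
Choose the numbering such that the substituent locant set {3} is lower than {9} at the first point of difference.
With this numbering: a methyl group at C-3.
Assembling the pieces gives 3-methylundecane.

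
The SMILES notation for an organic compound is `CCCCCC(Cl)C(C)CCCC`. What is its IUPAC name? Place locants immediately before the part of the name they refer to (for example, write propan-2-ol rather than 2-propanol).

The parent chain contains 11 carbons (undecane).
Choose the numbering such that the substituent locant set {5,6} is lower than {6,7} at the first point of difference.
With this numbering: a chloro group at C-6; a methyl group at C-5.
Prefixes are listed alphabetically: chloro, methyl.
Assembling the pieces gives 6-chloro-5-methylundecane.

6-chloro-5-methylundecane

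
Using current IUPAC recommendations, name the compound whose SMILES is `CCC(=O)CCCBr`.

Counting along the main chain through the carbonyl gives 6 carbons: the parent is hexane.
The highest-priority functional group is a ketone (C=O on an internal carbon), so the name ends in -one.
The numbering direction is chosen so that numbering from this end puts the carbonyl group at C-3 rather than C-4.
With this numbering: the carbonyl at C-3; a bromo group at C-6.
The name is 6-bromohexan-3-one.

6-bromohexan-3-one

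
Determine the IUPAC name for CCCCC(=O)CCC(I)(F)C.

The longest chain bearing the carbonyl is 9 carbons long (nonane).
A ketone (C=O on an internal carbon) is the principal characteristic group, giving the suffix -one.
The numbering direction is chosen so that the substituent locant set {2,2} is lower than {8,8} at the first point of difference.
That gives the carbonyl at C-5; a fluoro group at C-2; an iodo group at C-2.
The substituents are ordered alphabetically, ignoring any di-/tri- multipliers.
Assembling the pieces gives 2-fluoro-2-iodononan-5-one.

2-fluoro-2-iodononan-5-one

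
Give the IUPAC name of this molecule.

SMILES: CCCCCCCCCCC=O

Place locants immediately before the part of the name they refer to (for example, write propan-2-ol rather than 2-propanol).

The longest chain bearing the –CHO group is 11 carbons long (undecane).
The highest-priority functional group is an aldehyde (terminal –CHO), so the name ends in -al.
The numbering direction is chosen so that the aldehyde carbon is C-1 by definition.
Putting it together: undecanal.

undecanal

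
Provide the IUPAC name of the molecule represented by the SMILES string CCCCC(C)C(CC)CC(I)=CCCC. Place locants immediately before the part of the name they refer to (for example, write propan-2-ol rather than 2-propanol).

7-ethyl-5-iodo-8-methyldodec-4-ene

Counting along the main chain through the multiple bond gives 12 carbons: the parent is dodecane.
A C=C double bond in the chain gives the infix -ene-.
Number the chain so that numbering from this end puts the double bond at C-4 rather than C-8.
That gives the double bond between C-4 and C-5; an ethyl group at C-7; an iodo group at C-5; a methyl group at C-8.
Substituent prefixes are cited in alphabetical order (multiplying prefixes like di-/tri- are ignored for ordering).
Putting it together: 7-ethyl-5-iodo-8-methyldodec-4-ene.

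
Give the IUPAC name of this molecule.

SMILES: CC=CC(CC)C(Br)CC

5-bromo-4-ethylhept-2-ene

Counting along the main chain through the multiple bond gives 7 carbons: the parent is heptane.
A C=C double bond in the chain gives the infix -ene-.
The numbering direction is chosen so that numbering from this end puts the double bond at C-2 rather than C-5.
That gives the double bond between C-2 and C-3; a bromo group at C-5; an ethyl group at C-4.
Substituent prefixes are cited in alphabetical order (multiplying prefixes like di-/tri- are ignored for ordering).
The name is 5-bromo-4-ethylhept-2-ene.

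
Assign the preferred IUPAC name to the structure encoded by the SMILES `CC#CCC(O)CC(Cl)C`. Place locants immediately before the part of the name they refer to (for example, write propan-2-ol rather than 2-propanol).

2-chlorooct-6-yn-4-ol

The longest carbon chain that includes the –OH group and the multiple bond has 8 carbons, so the parent hydride is octane.
The highest-priority functional group is an alcohol (–OH), so the name ends in -ol.
A C≡C triple bond in the chain gives the infix -yne-.
The numbering direction is chosen so that numbering from this end puts the hydroxyl group at C-4 rather than C-5.
With this numbering: the hydroxyl at C-4; the triple bond between C-6 and C-7; a chloro group at C-2.
Putting it together: 2-chlorooct-6-yn-4-ol.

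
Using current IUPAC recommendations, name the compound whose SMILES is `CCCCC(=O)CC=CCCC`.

undec-7-en-5-one

Counting along the main chain through the carbonyl and the multiple bond gives 11 carbons: the parent is undecane.
A ketone (C=O on an internal carbon) is the principal characteristic group, giving the suffix -one.
The chain contains a C=C double bond, so the unsaturation ending is -ene.
Choose the numbering such that numbering from this end puts the carbonyl group at C-5 rather than C-7.
This places the carbonyl at C-5; the double bond between C-7 and C-8.
Assembling the pieces gives undec-7-en-5-one.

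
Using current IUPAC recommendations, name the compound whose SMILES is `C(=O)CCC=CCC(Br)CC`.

7-bromonon-4-enal

Counting along the main chain through the –CHO group and the multiple bond gives 9 carbons: the parent is nonane.
The principal characteristic group is an aldehyde (terminal –CHO), named with the suffix -al.
A C=C double bond in the chain gives the infix -ene-.
The numbering direction is chosen so that the aldehyde carbon is C-1 by definition.
With this numbering: the double bond between C-4 and C-5; a bromo group at C-7.
Putting it together: 7-bromonon-4-enal.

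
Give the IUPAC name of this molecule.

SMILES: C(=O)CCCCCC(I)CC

7-iodononanal

Counting along the main chain through the –CHO group gives 9 carbons: the parent is nonane.
An aldehyde (terminal –CHO) is the principal characteristic group, giving the suffix -al.
Number the chain so that the aldehyde carbon is C-1 by definition.
That gives an iodo group at C-7.
The name is 7-iodononanal.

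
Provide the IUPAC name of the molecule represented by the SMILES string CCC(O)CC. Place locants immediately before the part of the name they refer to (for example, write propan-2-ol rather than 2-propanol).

pentan-3-ol

The longest carbon chain that includes the –OH group has 5 carbons, so the parent hydride is pentane.
The principal characteristic group is an alcohol (–OH), named with the suffix -ol.
Both numbering directions give the same locant set; either may be used.
With this numbering: the hydroxyl at C-3.
Assembling the pieces gives pentan-3-ol.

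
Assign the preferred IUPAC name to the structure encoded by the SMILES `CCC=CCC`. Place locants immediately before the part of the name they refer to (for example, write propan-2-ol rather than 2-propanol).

The longest carbon chain that includes the multiple bond has 6 carbons, so the parent hydride is hexane.
A C=C double bond in the chain gives the infix -ene-.
Numbering from either end gives identical locants here.
This places the double bond between C-3 and C-4.
The name is hex-3-ene.

hex-3-ene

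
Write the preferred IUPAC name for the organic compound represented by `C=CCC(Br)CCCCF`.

4-bromo-8-fluorooct-1-ene

The longest carbon chain that includes the multiple bond has 8 carbons, so the parent hydride is octane.
There is one C=C double bond, indicated by the ending -ene.
Choose the numbering such that numbering from this end puts the double bond at C-1 rather than C-7.
With this numbering: the double bond between C-1 and C-2; a bromo group at C-4; a fluoro group at C-8.
The substituents are ordered alphabetically, ignoring any di-/tri- multipliers.
The name is 4-bromo-8-fluorooct-1-ene.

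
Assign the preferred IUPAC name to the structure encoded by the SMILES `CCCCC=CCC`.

oct-3-ene

The longest carbon chain that includes the multiple bond has 8 carbons, so the parent hydride is octane.
The chain contains a C=C double bond, so the unsaturation ending is -ene.
Choose the numbering such that numbering from this end puts the double bond at C-3 rather than C-5.
That gives the double bond between C-3 and C-4.
Putting it together: oct-3-ene.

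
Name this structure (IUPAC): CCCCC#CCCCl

1-chlorooct-3-yne

The longest carbon chain that includes the multiple bond has 8 carbons, so the parent hydride is octane.
The chain contains a C≡C triple bond, so the unsaturation ending is -yne.
The numbering direction is chosen so that numbering from this end puts the triple bond at C-3 rather than C-5.
With this numbering: the triple bond between C-3 and C-4; a chloro group at C-1.
Putting it together: 1-chlorooct-3-yne.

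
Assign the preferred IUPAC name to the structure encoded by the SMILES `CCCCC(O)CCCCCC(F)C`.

The longest carbon chain that includes the –OH group has 12 carbons, so the parent hydride is dodecane.
An alcohol (–OH) is the principal characteristic group, giving the suffix -ol.
Choose the numbering such that numbering from this end puts the hydroxyl group at C-5 rather than C-8.
This places the hydroxyl at C-5; a fluoro group at C-11.
Putting it together: 11-fluorododecan-5-ol.

11-fluorododecan-5-ol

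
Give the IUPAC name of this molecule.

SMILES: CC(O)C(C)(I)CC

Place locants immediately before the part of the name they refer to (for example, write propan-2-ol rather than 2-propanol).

3-iodo-3-methylpentan-2-ol

Counting along the main chain through the –OH group gives 5 carbons: the parent is pentane.
The principal characteristic group is an alcohol (–OH), named with the suffix -ol.
Number the chain so that numbering from this end puts the hydroxyl group at C-2 rather than C-4.
With this numbering: the hydroxyl at C-2; an iodo group at C-3; a methyl group at C-3.
Substituent prefixes are cited in alphabetical order (multiplying prefixes like di-/tri- are ignored for ordering).
The name is 3-iodo-3-methylpentan-2-ol.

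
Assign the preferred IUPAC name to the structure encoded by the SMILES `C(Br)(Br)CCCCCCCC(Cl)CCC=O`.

The longest chain bearing the –CHO group is 12 carbons long (dodecane).
The highest-priority functional group is an aldehyde (terminal –CHO), so the name ends in -al.
Number the chain so that the aldehyde carbon is C-1 by definition.
That gives two bromo groups at C-12; a chloro group at C-4.
Substituent prefixes are cited in alphabetical order (multiplying prefixes like di-/tri- are ignored for ordering).
Putting it together: 12,12-dibromo-4-chlorododecanal.

12,12-dibromo-4-chlorododecanal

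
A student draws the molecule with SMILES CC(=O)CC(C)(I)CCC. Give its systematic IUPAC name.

Counting along the main chain through the carbonyl gives 7 carbons: the parent is heptane.
The principal characteristic group is a ketone (C=O on an internal carbon), named with the suffix -one.
Choose the numbering such that numbering from this end puts the carbonyl group at C-2 rather than C-6.
With this numbering: the carbonyl at C-2; an iodo group at C-4; a methyl group at C-4.
Prefixes are listed alphabetically: iodo, methyl.
Putting it together: 4-iodo-4-methylheptan-2-one.

4-iodo-4-methylheptan-2-one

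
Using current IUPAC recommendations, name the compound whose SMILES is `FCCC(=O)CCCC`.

1-fluoroheptan-3-one

Counting along the main chain through the carbonyl gives 7 carbons: the parent is heptane.
The highest-priority functional group is a ketone (C=O on an internal carbon), so the name ends in -one.
Number the chain so that numbering from this end puts the carbonyl group at C-3 rather than C-5.
With this numbering: the carbonyl at C-3; a fluoro group at C-1.
The name is 1-fluoroheptan-3-one.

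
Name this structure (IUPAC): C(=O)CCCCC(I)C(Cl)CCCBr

10-bromo-7-chloro-6-iododecanal

The longest carbon chain that includes the –CHO group has 10 carbons, so the parent hydride is decane.
The highest-priority functional group is an aldehyde (terminal –CHO), so the name ends in -al.
Number the chain so that the aldehyde carbon is C-1 by definition.
With this numbering: a bromo group at C-10; a chloro group at C-7; an iodo group at C-6.
Substituent prefixes are cited in alphabetical order (multiplying prefixes like di-/tri- are ignored for ordering).
The name is 10-bromo-7-chloro-6-iododecanal.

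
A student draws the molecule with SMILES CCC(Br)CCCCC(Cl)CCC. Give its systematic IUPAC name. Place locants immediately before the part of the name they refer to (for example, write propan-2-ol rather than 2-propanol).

The parent chain contains 11 carbons (undecane).
The numbering direction is chosen so that the substituent locant set {3,8} is lower than {4,9} at the first point of difference.
With this numbering: a bromo group at C-3; a chloro group at C-8.
The substituents are ordered alphabetically, ignoring any di-/tri- multipliers.
Putting it together: 3-bromo-8-chloroundecane.

3-bromo-8-chloroundecane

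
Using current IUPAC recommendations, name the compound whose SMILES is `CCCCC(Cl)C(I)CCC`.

The parent chain contains 9 carbons (nonane).
Choose the numbering such that the substituent locant set {4,5} is lower than {5,6} at the first point of difference.
That gives a chloro group at C-5; an iodo group at C-4.
Substituent prefixes are cited in alphabetical order (multiplying prefixes like di-/tri- are ignored for ordering).
Putting it together: 5-chloro-4-iodononane.

5-chloro-4-iodononane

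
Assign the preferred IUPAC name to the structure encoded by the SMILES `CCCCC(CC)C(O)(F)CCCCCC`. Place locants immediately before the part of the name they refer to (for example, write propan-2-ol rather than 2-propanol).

Counting along the main chain through the –OH group gives 12 carbons: the parent is dodecane.
The highest-priority functional group is an alcohol (–OH), so the name ends in -ol.
Choose the numbering such that numbering from this end puts the hydroxyl group at C-6 rather than C-7.
With this numbering: the hydroxyl at C-6; an ethyl group at C-5; a fluoro group at C-6.
Prefixes are listed alphabetically: ethyl, fluoro.
Assembling the pieces gives 5-ethyl-6-fluorododecan-6-ol.

5-ethyl-6-fluorododecan-6-ol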